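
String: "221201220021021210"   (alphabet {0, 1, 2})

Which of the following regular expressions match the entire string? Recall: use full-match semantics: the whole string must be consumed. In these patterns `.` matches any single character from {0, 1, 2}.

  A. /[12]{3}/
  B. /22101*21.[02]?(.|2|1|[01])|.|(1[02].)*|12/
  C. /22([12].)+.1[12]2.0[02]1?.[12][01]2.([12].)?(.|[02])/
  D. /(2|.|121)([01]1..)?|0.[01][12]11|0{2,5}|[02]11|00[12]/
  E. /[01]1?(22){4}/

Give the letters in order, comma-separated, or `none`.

C

A → no match
B → no match
C → match
D → no match
E → no match — must end with "22"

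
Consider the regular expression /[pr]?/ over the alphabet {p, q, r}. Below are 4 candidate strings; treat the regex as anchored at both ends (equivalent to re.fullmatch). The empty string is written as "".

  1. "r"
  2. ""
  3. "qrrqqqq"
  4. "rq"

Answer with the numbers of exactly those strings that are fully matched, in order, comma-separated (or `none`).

1. "r" → match
2. "" → match
3. "qrrqqqq" → no match
4. "rq" → no match

1, 2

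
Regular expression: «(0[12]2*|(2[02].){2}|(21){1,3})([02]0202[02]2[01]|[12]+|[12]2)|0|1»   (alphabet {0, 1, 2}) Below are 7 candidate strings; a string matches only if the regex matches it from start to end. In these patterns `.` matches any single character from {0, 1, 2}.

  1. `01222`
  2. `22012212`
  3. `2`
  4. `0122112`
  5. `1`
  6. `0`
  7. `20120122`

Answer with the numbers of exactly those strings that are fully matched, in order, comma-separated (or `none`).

1, 4, 5, 6, 7

1. `01222` → match
2. `22012212` → no match
3. `2` → no match
4. `0122112` → match
5. `1` → match
6. `0` → match
7. `20120122` → match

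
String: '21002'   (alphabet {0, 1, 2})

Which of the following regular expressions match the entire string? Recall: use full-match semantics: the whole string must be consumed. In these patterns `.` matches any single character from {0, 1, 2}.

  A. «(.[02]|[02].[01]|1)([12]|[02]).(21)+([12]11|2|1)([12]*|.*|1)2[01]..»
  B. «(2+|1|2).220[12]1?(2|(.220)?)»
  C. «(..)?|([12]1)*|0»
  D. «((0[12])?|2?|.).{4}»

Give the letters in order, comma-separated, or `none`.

A → no match
B → no match
C → no match
D → match

D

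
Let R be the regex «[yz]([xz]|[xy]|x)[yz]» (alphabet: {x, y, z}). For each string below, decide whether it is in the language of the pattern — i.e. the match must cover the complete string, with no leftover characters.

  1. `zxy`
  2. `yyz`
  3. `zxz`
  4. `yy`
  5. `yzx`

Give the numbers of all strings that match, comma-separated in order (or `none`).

1. `zxy` → match
2. `yyz` → match
3. `zxz` → match
4. `yy` → no match
5. `yzx` → no match

1, 2, 3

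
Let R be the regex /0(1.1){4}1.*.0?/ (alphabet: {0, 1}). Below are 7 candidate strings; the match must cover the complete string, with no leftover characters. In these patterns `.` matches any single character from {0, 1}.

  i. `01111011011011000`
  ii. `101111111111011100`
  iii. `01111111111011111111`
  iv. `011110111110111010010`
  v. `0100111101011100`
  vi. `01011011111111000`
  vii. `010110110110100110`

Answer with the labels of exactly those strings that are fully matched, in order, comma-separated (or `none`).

i → match
ii → no match — must start with `01`
iii → match
iv → match
v → no match
vi → match
vii → no match

i, iii, iv, vi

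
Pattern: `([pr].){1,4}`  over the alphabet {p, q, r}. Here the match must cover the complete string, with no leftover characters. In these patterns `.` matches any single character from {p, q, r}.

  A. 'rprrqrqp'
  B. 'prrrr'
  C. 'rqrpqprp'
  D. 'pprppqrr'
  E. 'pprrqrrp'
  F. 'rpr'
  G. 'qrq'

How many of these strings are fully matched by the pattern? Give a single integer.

A → no match
B → no match
C → no match
D → match
E → no match
F → no match
G → no match
Total matched: 1

1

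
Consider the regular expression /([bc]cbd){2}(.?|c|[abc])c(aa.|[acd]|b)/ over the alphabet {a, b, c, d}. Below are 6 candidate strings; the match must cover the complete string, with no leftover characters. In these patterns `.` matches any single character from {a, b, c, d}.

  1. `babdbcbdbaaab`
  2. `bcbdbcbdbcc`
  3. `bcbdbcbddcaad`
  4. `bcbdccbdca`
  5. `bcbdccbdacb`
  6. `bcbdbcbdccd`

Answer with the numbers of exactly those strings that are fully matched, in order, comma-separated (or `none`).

1 → no match
2 → match
3 → match
4 → match
5 → match
6 → match

2, 3, 4, 5, 6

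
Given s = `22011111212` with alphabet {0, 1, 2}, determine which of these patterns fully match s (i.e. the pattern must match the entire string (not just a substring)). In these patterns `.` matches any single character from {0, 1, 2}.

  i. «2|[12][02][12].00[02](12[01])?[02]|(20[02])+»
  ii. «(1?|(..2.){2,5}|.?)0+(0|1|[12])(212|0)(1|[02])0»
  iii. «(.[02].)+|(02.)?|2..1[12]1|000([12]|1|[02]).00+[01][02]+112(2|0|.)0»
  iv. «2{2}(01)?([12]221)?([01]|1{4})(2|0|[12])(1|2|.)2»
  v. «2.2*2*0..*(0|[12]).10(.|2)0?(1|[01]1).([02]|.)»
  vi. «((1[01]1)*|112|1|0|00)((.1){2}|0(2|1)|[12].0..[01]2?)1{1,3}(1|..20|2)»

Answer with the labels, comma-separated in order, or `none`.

iv

i → no match
ii → no match — must end with `0`
iii → no match
iv → match
v → no match
vi → no match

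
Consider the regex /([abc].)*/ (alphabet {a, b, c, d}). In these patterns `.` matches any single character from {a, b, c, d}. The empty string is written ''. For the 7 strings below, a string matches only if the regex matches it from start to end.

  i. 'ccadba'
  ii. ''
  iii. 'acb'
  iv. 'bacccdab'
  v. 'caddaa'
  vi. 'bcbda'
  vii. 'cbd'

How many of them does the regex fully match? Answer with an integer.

i → match
ii → match
iii → no match
iv → match
v → no match
vi → no match
vii → no match
Total matched: 3

3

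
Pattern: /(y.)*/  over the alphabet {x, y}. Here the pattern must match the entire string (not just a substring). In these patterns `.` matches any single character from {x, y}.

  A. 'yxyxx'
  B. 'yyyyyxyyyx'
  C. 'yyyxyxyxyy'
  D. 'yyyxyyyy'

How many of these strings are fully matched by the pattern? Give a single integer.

3

A → no match
B → match
C → match
D → match
Total matched: 3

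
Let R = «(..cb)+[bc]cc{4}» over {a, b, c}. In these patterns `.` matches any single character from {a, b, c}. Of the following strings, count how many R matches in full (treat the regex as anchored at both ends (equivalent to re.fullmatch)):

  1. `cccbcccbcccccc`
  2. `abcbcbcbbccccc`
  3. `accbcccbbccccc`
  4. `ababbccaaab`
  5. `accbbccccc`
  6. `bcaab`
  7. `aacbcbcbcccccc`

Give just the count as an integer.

5

1 → match
2 → match
3 → match
4 → no match — must end with `c`
5 → match
6 → no match — must end with `c`
7 → match
Total matched: 5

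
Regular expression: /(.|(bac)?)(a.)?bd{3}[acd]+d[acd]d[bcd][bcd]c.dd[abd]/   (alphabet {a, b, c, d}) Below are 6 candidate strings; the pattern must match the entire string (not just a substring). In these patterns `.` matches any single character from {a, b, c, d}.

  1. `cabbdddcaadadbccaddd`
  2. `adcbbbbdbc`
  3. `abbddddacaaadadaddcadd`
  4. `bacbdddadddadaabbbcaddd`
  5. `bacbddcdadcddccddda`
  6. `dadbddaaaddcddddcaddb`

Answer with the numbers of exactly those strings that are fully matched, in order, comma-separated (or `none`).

1

1 → match
2 → no match
3 → no match
4 → no match
5 → no match
6 → no match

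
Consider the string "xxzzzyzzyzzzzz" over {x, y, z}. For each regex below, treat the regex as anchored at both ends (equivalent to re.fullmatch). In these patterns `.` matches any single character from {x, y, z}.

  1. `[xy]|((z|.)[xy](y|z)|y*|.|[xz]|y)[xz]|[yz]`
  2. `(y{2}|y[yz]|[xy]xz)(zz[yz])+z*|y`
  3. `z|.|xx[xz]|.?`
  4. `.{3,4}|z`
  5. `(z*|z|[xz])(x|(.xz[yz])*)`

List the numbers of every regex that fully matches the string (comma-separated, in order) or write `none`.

2

1 → no match
2 → match
3 → no match
4 → no match
5 → no match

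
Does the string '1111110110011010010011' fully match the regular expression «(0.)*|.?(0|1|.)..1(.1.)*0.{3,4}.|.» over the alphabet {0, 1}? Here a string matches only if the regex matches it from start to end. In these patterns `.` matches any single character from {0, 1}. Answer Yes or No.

Yes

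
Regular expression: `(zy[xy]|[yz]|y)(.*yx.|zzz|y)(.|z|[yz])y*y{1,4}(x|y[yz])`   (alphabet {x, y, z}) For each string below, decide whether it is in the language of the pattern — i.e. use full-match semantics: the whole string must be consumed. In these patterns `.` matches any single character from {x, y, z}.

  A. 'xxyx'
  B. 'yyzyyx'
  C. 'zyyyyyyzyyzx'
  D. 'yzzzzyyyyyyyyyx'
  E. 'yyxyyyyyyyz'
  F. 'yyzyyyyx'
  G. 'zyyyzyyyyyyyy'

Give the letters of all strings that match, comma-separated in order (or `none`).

B, D, E, F, G

A. 'xxyx' → no match
B. 'yyzyyx' → match
C. 'zyyyyyyzyyzx' → no match
D → match
E. 'yyxyyyyyyyz' → match
F. 'yyzyyyyx' → match
G → match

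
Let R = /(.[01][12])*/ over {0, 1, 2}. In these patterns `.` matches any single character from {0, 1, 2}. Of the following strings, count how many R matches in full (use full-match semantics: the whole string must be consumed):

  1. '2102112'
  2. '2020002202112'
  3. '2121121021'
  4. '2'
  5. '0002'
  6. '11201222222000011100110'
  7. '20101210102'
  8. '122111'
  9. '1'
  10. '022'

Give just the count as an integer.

1 → no match
2 → no match
3 → no match
4 → no match
5 → no match
6 → no match
7 → no match
8 → no match
9 → no match
10 → no match
Total matched: 0

0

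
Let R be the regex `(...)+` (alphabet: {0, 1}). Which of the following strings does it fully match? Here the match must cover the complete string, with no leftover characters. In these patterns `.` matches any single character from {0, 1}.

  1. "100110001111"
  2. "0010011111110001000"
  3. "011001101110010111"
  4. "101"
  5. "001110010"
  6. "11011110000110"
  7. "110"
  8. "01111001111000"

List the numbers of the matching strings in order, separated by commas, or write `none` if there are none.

1 → match
2 → no match
3 → match
4 → match
5 → match
6 → no match
7 → match
8 → no match

1, 3, 4, 5, 7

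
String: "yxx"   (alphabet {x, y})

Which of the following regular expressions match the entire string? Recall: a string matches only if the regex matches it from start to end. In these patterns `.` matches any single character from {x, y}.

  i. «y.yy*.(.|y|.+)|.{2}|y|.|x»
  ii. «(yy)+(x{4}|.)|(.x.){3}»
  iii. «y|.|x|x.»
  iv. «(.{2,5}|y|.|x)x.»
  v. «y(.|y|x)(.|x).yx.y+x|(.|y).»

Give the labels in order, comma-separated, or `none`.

i → no match
ii → no match
iii → no match
iv → match
v → no match

iv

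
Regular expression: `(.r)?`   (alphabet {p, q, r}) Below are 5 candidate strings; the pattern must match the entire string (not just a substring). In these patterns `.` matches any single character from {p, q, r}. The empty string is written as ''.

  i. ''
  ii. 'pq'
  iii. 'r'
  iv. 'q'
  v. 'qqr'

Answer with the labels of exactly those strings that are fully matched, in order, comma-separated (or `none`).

i

i → match
ii → no match
iii → no match
iv → no match
v → no match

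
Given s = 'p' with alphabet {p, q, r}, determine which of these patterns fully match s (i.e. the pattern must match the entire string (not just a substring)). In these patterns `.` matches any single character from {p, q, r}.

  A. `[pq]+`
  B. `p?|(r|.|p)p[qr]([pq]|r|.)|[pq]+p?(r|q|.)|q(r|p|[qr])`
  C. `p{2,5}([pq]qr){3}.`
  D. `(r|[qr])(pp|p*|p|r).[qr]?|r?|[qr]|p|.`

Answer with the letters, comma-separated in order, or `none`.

A, B, D

A → match
B → match
C → no match
D → match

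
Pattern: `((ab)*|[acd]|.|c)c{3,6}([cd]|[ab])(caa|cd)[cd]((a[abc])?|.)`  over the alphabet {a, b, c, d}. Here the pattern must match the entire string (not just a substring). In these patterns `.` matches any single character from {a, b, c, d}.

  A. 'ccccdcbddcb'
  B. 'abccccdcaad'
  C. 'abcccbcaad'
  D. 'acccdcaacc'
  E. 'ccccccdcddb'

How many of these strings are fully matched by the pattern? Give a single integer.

A. 'ccccdcbddcb' → no match
B. 'abccccdcaad' → match
C. 'abcccbcaad' → match
D. 'acccdcaacc' → match
E. 'ccccccdcddb' → match
Total matched: 4

4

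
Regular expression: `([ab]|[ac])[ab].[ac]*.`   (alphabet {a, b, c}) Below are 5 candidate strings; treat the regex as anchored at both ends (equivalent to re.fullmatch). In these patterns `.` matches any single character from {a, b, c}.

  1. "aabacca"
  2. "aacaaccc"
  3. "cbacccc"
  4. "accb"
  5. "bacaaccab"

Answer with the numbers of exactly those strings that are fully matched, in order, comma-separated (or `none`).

1, 2, 3, 5

1 → match
2 → match
3 → match
4 → no match
5 → match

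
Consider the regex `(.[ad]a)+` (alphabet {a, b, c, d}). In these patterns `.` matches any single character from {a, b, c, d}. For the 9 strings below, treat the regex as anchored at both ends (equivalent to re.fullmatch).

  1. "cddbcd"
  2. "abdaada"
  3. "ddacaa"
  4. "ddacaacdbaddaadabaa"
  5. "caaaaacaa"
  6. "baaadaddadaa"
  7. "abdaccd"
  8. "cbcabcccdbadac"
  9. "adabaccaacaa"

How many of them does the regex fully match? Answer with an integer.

1 → no match — must end with "a"
2 → no match
3 → match
4 → no match
5 → match
6 → match
7 → no match — must end with "a"
8 → no match — must end with "a"
9 → no match
Total matched: 3

3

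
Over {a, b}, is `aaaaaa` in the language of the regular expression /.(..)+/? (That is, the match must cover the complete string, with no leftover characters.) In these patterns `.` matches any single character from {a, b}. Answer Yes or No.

No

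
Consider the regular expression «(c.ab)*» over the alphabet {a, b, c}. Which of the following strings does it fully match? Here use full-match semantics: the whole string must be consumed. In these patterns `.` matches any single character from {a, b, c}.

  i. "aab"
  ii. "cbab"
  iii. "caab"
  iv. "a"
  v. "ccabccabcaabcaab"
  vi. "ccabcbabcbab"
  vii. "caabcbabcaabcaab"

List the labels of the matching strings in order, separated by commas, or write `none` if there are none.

i → no match
ii → match
iii → match
iv → no match
v → match
vi → match
vii → match

ii, iii, v, vi, vii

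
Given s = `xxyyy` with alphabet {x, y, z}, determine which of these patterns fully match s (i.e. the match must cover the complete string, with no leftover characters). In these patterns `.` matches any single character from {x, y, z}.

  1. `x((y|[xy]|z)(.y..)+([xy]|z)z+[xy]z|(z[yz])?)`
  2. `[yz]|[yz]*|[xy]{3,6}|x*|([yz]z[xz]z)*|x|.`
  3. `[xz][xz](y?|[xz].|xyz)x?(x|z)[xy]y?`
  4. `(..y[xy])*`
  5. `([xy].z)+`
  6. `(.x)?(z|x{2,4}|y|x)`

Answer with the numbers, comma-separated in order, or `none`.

1 → no match
2 → match
3 → no match
4 → no match
5 → no match — must end with `z`
6 → no match

2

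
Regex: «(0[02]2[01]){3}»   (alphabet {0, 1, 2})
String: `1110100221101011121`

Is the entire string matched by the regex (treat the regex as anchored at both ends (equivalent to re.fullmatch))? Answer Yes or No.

Every match must start with `0`, but `1110100221101011121` does not.

No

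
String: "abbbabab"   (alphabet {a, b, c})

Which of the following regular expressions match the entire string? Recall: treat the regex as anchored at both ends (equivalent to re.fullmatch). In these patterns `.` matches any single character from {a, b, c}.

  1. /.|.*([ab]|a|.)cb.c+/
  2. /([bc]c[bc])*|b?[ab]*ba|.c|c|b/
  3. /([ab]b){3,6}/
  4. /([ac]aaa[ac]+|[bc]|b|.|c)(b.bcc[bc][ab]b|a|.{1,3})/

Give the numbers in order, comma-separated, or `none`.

3

1 → no match
2 → no match
3 → match
4 → no match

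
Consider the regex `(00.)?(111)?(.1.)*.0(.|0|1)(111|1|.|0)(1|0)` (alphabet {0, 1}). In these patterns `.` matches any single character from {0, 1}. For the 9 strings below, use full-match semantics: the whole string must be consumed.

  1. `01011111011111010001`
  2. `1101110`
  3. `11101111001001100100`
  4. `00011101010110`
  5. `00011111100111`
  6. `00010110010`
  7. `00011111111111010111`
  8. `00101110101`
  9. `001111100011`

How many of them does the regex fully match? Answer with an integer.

6

1 → match
2 → no match
3 → match
4 → match
5 → match
6 → no match
7 → match
8 → match
9 → no match
Total matched: 6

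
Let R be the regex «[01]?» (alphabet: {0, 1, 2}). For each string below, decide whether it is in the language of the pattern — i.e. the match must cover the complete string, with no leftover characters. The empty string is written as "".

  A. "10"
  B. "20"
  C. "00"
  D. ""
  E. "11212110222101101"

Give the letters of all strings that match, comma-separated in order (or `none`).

A → no match
B → no match
C → no match
D → match
E → no match

D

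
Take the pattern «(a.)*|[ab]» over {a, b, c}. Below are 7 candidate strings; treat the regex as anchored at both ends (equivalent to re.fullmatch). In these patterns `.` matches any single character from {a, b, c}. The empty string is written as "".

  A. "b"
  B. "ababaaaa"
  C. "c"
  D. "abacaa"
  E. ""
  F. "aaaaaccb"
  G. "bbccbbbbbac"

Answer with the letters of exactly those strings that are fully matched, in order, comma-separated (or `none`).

A, B, D, E

A → match
B → match
C → no match
D → match
E → match
F → no match
G → no match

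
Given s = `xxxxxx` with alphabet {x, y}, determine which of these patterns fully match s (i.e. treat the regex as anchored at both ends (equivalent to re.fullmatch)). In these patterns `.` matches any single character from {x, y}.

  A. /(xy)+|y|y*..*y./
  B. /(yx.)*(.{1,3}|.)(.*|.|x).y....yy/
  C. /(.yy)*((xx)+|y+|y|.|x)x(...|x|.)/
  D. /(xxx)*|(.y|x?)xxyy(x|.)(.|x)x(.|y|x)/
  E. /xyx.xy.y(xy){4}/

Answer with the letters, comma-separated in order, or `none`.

C, D

A → no match
B → no match — must end with `yy`
C → match
D → match
E → no match — must start with `xyx`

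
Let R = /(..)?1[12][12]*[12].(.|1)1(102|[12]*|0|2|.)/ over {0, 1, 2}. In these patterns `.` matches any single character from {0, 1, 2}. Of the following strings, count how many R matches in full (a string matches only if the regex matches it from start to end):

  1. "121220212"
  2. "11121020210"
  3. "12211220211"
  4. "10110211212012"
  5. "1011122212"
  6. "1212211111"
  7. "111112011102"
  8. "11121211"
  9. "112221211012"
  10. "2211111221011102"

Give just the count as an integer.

8

1 → match
2 → no match
3 → match
4 → no match
5 → match
6 → match
7 → match
8 → match
9 → match
10 → match
Total matched: 8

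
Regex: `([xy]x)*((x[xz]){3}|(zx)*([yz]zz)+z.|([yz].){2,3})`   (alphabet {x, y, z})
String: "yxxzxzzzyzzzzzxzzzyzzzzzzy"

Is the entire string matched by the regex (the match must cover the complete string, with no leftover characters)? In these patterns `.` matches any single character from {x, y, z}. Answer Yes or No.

No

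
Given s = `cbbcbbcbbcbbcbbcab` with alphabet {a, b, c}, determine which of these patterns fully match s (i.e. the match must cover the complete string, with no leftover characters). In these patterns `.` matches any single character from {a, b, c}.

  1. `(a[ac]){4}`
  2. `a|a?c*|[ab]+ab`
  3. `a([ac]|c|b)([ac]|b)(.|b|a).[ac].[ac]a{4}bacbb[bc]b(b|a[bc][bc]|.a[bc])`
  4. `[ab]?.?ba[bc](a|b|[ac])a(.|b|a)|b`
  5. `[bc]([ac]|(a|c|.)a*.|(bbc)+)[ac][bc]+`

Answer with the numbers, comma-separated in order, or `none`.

1 → no match — must start with `a`
2 → no match
3 → no match — must start with `a`
4 → no match
5 → match

5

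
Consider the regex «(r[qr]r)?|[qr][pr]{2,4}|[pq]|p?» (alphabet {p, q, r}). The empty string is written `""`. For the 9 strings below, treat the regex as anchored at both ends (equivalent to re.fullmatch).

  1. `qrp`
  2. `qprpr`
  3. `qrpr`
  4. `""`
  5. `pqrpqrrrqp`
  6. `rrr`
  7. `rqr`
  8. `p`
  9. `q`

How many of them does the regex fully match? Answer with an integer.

8

1 → match
2 → match
3 → match
4 → match
5 → no match
6 → match
7 → match
8 → match
9 → match
Total matched: 8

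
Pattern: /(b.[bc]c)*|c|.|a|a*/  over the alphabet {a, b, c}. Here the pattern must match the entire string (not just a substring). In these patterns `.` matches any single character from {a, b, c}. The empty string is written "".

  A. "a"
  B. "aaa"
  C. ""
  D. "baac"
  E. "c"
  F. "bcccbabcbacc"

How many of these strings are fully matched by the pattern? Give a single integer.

A → match
B → match
C → match
D → no match
E → match
F → match
Total matched: 5

5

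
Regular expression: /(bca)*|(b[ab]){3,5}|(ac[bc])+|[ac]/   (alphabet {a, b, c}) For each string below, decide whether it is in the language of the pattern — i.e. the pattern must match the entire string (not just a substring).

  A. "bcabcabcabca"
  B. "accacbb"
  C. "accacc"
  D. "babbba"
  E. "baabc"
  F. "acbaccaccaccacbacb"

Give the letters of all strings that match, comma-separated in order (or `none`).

A, C, D, F

A. "bcabcabcabca" → match
B. "accacbb" → no match
C. "accacc" → match
D. "babbba" → match
E. "baabc" → no match
F → match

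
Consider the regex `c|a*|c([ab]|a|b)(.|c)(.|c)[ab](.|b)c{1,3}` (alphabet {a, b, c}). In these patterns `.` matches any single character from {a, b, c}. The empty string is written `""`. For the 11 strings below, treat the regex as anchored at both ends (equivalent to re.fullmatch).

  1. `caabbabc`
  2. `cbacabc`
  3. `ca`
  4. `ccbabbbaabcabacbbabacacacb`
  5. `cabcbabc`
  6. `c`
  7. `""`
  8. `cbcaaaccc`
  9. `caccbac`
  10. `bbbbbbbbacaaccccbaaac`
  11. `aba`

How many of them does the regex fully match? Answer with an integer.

5

1 → no match
2 → match
3 → no match
4 → no match
5 → no match
6 → match
7 → match
8 → match
9 → match
10 → no match
11 → no match
Total matched: 5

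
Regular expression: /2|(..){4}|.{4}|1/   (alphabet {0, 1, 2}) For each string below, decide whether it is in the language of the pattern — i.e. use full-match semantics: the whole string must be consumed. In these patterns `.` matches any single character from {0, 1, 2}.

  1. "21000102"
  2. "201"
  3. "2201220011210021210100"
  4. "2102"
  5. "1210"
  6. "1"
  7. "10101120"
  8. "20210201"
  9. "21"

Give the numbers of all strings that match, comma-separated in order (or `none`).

1, 4, 5, 6, 7, 8

1 → match
2 → no match
3 → no match
4 → match
5 → match
6 → match
7 → match
8 → match
9 → no match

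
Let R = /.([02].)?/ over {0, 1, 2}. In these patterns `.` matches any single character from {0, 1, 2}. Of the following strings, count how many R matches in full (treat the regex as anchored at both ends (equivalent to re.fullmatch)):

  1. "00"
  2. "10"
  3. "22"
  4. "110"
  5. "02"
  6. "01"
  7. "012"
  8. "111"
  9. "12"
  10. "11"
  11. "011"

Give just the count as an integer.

1 → no match
2 → no match
3 → no match
4 → no match
5 → no match
6 → no match
7 → no match
8 → no match
9 → no match
10 → no match
11 → no match
Total matched: 0

0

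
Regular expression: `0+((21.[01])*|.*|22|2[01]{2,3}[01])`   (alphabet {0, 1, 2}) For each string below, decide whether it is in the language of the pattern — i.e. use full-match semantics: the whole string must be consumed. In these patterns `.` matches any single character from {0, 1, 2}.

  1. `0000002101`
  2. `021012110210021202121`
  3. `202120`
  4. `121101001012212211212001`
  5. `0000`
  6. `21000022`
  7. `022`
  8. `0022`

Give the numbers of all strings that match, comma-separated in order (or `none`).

1, 2, 5, 7, 8

1 → match
2 → match
3 → no match — must start with `0`
4 → no match — must start with `0`
5 → match
6 → no match — must start with `0`
7 → match
8 → match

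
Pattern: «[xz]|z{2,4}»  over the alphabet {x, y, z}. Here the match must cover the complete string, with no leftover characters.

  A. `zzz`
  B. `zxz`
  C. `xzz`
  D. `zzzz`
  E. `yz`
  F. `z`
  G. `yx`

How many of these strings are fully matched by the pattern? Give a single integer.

A. `zzz` → match
B. `zxz` → no match
C. `xzz` → no match
D. `zzzz` → match
E. `yz` → no match
F. `z` → match
G. `yx` → no match
Total matched: 3

3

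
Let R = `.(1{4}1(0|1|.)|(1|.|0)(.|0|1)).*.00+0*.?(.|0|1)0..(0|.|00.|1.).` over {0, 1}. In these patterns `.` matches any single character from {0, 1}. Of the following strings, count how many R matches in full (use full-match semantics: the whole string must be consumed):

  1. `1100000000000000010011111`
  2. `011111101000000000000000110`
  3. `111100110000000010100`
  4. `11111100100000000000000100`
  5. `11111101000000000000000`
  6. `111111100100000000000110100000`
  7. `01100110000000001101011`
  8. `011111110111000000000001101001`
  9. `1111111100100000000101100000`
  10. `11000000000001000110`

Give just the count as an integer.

9

1 → match
2 → match
3 → match
4 → match
5 → match
6 → match
7 → match
8 → match
9 → no match
10 → match
Total matched: 9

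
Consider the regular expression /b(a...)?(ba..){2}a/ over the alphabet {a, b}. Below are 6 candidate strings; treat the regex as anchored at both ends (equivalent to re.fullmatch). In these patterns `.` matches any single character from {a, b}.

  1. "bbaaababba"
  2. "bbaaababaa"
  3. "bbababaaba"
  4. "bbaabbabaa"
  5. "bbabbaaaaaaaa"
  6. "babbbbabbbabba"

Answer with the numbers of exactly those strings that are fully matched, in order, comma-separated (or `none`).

1 → match
2 → match
3 → match
4 → match
5 → no match
6 → match

1, 2, 3, 4, 6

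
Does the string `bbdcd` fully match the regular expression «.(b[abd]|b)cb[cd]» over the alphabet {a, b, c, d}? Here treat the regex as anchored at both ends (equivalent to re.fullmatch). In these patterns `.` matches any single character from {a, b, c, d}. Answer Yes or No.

No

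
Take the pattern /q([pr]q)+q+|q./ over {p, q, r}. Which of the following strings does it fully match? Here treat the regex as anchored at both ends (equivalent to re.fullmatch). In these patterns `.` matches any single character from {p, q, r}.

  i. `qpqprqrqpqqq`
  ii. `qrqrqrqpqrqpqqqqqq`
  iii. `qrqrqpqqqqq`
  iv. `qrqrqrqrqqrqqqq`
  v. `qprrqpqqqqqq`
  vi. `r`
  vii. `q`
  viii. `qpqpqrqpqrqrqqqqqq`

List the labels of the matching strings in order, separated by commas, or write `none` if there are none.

ii, iii, viii

i → no match
ii → match
iii → match
iv → no match
v → no match
vi → no match — must start with `q`
vii → no match
viii → match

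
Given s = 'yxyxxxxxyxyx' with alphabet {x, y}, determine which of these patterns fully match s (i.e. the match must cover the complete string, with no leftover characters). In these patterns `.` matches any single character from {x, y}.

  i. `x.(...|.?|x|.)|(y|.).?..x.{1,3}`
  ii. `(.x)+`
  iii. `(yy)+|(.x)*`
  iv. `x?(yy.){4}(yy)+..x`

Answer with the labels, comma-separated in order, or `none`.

ii, iii

i → no match
ii → match
iii → match
iv → no match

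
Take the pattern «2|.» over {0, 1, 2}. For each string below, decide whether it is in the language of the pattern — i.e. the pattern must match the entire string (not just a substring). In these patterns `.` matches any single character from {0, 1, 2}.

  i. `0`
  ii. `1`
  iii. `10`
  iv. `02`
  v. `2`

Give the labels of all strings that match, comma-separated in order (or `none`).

i, ii, v

i → match
ii → match
iii → no match
iv → no match
v → match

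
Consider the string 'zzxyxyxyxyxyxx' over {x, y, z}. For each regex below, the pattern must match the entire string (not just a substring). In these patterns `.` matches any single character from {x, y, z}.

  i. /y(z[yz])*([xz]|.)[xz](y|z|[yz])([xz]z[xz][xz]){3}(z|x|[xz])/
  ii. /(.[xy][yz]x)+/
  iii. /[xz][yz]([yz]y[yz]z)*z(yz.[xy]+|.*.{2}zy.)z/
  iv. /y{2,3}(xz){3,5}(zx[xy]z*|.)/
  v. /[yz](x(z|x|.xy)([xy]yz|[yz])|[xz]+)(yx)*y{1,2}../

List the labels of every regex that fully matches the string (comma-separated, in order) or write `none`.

v

i → no match — must start with 'y'
ii → no match
iii → no match — must end with 'z'
iv → no match — must start with 'y'
v → match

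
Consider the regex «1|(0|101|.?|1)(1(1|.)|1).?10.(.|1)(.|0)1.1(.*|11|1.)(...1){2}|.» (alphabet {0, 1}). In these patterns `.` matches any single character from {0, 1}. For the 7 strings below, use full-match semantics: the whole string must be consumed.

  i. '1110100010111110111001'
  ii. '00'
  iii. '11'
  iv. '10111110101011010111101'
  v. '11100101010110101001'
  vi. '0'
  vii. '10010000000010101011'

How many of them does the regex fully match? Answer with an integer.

1

i → no match
ii → no match
iii → no match
iv → no match
v → no match
vi → match
vii → no match
Total matched: 1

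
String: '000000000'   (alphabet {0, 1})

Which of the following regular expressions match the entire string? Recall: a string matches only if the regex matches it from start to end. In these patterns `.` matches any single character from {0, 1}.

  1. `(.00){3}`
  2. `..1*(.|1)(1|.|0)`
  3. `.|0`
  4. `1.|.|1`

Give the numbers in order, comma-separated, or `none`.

1 → match
2 → no match
3 → no match
4 → no match

1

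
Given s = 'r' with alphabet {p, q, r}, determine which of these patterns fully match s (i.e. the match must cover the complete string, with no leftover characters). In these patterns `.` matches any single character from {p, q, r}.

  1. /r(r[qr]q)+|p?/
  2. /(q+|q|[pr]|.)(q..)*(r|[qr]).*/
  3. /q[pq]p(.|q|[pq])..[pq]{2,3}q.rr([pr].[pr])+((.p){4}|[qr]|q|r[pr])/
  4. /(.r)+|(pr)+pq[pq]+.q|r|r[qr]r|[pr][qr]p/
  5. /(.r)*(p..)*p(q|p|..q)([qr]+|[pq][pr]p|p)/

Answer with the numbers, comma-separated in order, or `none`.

4

1 → no match
2 → no match
3 → no match — must start with 'q'
4 → match
5 → no match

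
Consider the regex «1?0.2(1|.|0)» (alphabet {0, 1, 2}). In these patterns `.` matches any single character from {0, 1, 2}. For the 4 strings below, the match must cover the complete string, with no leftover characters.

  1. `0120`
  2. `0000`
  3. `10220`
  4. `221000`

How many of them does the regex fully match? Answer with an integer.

1. `0120` → match
2. `0000` → no match
3. `10220` → match
4. `221000` → no match
Total matched: 2

2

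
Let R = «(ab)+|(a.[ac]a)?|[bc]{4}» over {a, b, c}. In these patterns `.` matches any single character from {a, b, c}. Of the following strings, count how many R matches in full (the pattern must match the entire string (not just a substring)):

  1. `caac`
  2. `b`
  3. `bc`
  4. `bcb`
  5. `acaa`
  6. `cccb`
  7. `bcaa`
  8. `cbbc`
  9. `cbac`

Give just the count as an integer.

3

1 → no match
2 → no match
3 → no match
4 → no match
5 → match
6 → match
7 → no match
8 → match
9 → no match
Total matched: 3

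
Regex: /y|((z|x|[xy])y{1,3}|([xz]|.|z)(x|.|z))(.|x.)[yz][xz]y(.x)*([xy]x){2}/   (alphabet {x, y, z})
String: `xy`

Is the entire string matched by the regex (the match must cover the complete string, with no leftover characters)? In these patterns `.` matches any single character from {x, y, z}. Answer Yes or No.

No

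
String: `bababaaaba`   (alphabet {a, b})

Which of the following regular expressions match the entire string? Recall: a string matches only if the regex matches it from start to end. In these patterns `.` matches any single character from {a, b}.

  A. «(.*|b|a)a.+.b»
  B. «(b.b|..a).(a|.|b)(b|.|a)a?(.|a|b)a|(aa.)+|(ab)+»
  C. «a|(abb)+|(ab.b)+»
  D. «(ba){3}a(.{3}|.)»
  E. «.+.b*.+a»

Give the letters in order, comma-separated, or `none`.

A → no match — must end with `b`
B → no match
C → no match
D → match
E → match

D, E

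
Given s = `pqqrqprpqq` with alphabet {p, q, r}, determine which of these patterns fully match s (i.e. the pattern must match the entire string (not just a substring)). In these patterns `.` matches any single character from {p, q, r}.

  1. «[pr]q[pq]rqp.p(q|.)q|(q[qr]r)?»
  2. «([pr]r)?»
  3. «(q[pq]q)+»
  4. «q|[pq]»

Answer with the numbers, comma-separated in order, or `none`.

1

1 → match
2 → no match
3 → no match — must start with `q`
4 → no match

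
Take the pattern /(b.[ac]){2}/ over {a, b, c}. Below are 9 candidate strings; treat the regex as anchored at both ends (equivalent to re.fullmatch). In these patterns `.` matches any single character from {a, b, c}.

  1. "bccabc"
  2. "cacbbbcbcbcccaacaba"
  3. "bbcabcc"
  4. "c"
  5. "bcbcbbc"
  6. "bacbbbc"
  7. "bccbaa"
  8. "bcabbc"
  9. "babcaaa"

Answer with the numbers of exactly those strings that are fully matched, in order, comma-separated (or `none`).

7, 8

1 → no match
2 → no match — must start with "b"
3 → no match
4 → no match — must start with "b"
5 → no match
6 → no match
7 → match
8 → match
9 → no match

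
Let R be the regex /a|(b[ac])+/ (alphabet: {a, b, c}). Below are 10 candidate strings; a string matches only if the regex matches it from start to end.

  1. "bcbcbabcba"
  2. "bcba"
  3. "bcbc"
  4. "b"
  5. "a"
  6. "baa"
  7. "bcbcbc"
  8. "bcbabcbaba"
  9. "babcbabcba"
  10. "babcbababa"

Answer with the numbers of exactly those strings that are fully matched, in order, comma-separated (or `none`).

1 → match
2 → match
3 → match
4 → no match
5 → match
6 → no match
7 → match
8 → match
9 → match
10 → match

1, 2, 3, 5, 7, 8, 9, 10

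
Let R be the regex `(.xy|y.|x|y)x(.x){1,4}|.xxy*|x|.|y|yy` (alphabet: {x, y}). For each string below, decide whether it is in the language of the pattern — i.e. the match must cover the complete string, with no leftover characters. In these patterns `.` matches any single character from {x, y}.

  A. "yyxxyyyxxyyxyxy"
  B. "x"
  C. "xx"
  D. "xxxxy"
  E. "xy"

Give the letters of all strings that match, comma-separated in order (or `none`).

B

A → no match
B → match
C → no match
D → no match
E → no match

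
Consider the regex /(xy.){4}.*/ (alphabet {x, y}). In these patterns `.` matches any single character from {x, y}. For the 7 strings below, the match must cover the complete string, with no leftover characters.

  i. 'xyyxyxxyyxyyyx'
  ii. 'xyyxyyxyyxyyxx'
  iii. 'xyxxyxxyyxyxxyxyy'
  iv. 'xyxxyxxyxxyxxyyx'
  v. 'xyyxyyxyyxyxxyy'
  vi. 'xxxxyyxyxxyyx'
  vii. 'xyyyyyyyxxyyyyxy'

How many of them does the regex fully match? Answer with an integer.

5

i → match
ii → match
iii → match
iv → match
v → match
vi → no match — must start with 'xy'
vii → no match
Total matched: 5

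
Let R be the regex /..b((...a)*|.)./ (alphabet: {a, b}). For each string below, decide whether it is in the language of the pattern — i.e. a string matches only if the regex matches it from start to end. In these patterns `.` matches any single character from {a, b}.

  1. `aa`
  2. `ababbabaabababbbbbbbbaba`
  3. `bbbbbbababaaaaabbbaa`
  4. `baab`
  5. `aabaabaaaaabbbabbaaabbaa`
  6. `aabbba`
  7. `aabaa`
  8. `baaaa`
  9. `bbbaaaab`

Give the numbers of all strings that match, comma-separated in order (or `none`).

3, 5, 7, 9

1. `aa` → no match
2 → no match
3 → match
4. `baab` → no match
5 → match
6. `aabbba` → no match
7. `aabaa` → match
8. `baaaa` → no match
9. `bbbaaaab` → match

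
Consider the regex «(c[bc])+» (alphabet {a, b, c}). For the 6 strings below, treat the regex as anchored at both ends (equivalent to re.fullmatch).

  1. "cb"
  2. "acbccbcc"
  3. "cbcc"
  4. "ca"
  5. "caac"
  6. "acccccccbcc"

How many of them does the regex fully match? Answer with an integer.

1 → match
2 → no match — must start with "c"
3 → match
4 → no match
5 → no match
6 → no match — must start with "c"
Total matched: 2

2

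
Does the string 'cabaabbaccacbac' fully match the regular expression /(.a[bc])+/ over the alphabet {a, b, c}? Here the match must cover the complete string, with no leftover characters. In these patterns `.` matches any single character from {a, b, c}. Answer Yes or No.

Yes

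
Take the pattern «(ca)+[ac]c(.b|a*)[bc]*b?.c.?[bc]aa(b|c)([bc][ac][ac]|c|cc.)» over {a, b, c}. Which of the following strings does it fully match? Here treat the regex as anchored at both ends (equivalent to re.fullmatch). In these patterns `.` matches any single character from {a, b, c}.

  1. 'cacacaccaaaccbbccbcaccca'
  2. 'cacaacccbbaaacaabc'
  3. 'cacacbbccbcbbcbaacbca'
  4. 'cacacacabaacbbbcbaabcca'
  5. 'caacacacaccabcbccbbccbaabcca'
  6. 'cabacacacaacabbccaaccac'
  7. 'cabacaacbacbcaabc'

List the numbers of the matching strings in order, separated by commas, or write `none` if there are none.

1 → no match
2 → no match
3 → no match
4 → no match
5 → no match
6 → no match
7 → no match

none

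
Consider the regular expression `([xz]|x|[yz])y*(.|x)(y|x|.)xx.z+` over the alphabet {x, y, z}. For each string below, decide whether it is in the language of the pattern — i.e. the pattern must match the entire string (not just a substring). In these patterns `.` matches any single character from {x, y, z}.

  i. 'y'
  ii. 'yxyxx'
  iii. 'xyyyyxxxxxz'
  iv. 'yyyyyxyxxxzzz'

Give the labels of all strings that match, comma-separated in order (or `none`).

iii, iv

i → no match — must end with 'z'
ii → no match — must end with 'z'
iii → match
iv → match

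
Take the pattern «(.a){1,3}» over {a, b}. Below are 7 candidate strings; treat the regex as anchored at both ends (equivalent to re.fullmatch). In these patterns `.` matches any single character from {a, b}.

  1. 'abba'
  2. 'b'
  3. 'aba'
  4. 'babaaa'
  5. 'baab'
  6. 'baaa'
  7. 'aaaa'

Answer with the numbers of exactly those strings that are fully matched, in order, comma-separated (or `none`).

4, 6, 7

1. 'abba' → no match
2. 'b' → no match — must end with 'a'
3. 'aba' → no match
4. 'babaaa' → match
5. 'baab' → no match — must end with 'a'
6. 'baaa' → match
7. 'aaaa' → match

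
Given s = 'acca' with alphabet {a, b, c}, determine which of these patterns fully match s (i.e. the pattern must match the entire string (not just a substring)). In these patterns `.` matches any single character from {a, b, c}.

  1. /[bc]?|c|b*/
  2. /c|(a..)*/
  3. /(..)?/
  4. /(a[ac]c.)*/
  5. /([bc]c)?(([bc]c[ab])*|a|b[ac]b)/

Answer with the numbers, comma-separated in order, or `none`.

1 → no match
2 → no match
3 → no match
4 → match
5 → no match

4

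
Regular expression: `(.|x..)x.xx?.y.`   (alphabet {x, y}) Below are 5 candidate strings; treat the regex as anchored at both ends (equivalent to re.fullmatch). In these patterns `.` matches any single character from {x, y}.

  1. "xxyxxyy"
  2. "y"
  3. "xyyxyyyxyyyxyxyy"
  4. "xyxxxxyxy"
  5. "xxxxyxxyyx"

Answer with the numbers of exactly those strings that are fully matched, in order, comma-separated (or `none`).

1, 5

1. "xxyxxyy" → match
2. "y" → no match
3 → no match
4. "xyxxxxyxy" → no match
5. "xxxxyxxyyx" → match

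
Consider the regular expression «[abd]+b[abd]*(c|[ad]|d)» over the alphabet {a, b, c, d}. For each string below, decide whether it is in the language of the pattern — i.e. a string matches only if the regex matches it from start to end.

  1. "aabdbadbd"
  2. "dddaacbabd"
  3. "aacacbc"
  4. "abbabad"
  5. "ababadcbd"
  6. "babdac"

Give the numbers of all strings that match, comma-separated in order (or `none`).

1 → match
2 → no match
3 → no match
4 → match
5 → no match
6 → match

1, 4, 6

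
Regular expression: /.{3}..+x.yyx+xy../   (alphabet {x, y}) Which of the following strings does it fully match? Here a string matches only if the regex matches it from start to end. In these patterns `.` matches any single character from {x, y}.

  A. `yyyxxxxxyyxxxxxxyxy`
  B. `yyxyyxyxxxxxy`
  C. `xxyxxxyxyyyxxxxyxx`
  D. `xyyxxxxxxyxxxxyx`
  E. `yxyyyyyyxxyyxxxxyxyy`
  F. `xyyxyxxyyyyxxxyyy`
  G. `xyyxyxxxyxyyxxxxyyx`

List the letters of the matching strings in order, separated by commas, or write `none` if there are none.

A, C

A → match
B → no match
C → match
D → no match
E → no match
F → no match
G → no match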